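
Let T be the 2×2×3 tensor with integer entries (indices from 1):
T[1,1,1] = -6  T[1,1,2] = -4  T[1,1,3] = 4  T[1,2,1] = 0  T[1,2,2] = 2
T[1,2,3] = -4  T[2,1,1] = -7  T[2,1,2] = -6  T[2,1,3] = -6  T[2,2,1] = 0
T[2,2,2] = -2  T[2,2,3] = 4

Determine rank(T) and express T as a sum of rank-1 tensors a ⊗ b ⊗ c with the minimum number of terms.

rank(T) = 3

Lower bound: the mode-3 unfolding of T (rows indexed by k, columns by (i,j) = (1,1), (1,2), (2,1), (2,2)) is [[-6, 0, -7, 0], [-4, 2, -6, -2], [4, -4, -6, 4]].
There the 3×3 minor on rows k ∈ {1, 2, 3}, columns (i,j) ∈ {(1,1), (1,2), (2,1)} is det [[-6, 0, -7], [-4, 2, -6], [4, -4, -6]] = 160 ≠ 0, so this unfolding has rank ≥ 3; CP rank is at least every unfolding rank, so rank(T) ≥ 3. (Unfolding ranks only ever bound the CP rank from below — rank(T) can be strictly larger than all of them — so the matching upper bound has to come from an explicit 3-term decomposition.)
Upper bound: T is a sum of 3 rank-1 terms, T = (1, -1) ⊗ (2, -1) ⊗ (0, -2, 4) + (1, 2) ⊗ (1, 0) ⊗ (-4, -4, 0) + (2, -1) ⊗ (1, 0) ⊗ (-1, 2, -2) (written with every a and b primitive with positive leading entry and the scale carried by c; CP decompositions are not unique, and this one is verified by expanding entrywise), so rank(T) ≤ 3.
These bounds meet, so rank(T) = 3.
Check entry T[2,1,3] = -6: (-1)·(2)·(4) + (2)·(1)·(0) + (-1)·(1)·(-2) = -6.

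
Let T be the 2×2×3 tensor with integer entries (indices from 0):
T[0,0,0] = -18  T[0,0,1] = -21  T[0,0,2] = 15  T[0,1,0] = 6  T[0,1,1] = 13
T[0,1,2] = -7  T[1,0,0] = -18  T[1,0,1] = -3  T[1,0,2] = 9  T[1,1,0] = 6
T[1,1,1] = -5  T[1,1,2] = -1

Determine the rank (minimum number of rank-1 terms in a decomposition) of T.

Lower bound: in the mode-2 unfolding of T (rows indexed by j, columns by (i,k)) the 2×2 minor on rows j ∈ {0, 1}, columns (i,k) ∈ {(0,0), (0,1)} is det [[-18, -21], [6, 13]] = -108 ≠ 0, so that unfolding has rank ≥ 2 and hence rank(T) ≥ 2 (CP rank is at least every unfolding rank, though it can be larger).
Upper bound: with S_k = T[:,:,k], the two rank-1 terms a₁b₁ᵀ, a₂b₂ᵀ are the rank-1 members of the pencil x·S₀ + y·S₁.
det(x·S₀ + y·S₁) is 216·xy + 144·y² = 72·(3·x + 2·y)(y), vanishing at (x:y) = (2:-3) and (1:0).
M₁ = 2·S₀ − 3·S₁ = [[27, -27], [-27, 27]] = 27·[1, -1][1, -1]ᵀ and M₂ = S₀ = [[-18, 6], [-18, 6]] = (-6)·[1, 1][3, -1]ᵀ, so take a₁ = [1, -1], b₁ = [1, -1], a₂ = [1, 1], b₂ = [3, -1].
Each slice is an integer combination of E₁ = a₁b₁ᵀ and E₂ = a₂b₂ᵀ: S₀ = −6·E₂, S₁ = −9·E₁ − 4·E₂, S₂ = 3·E₁ + 4·E₂; reading off coefficients, c₁ = [0, -9, 3] and c₂ = [-6, -4, 4].
Hence T = [1, -1] (x) [1, -1] (x) [0, -9, 3] + [1, 1] (x) [3, -1] (x) [-6, -4, 4], so rank(T) ≤ 2.
These bounds meet, so rank(T) = 2.

2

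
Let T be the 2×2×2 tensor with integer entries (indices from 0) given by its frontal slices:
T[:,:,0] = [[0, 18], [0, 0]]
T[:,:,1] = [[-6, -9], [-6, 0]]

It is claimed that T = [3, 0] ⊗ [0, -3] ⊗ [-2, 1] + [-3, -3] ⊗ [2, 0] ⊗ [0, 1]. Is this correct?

Reconstruct entrywise from the claimed factors. For example, T[0,1,0] = 18 and Σₗ aₗ[0]bₗ[1]cₗ[0] = (3)·(-3)·(-2) + (-3)·(0)·(0) = 18; checking all 8 entries, every one matches. The claim holds.

Yes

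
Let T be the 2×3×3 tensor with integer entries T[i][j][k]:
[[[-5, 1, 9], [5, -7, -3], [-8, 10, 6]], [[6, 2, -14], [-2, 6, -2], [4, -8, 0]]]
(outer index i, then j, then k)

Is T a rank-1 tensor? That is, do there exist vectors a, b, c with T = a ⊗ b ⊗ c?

The mode-2 unfolding of T (rows indexed by j, columns by (i,k) = (0,0), (0,1), (0,2), (1,0), (1,1), (1,2)) is [[-5, 1, 9, 6, 2, -14], [5, -7, -3, -2, 6, -2], [-8, 10, 6, 4, -8, 0]].
There the 2×2 minor on rows j ∈ {0, 1}, columns (i,k) ∈ {(0,0), (0,1)} is det [[-5, 1], [5, -7]] = 30 ≠ 0, so this unfolding has rank ≥ 2; CP rank is at least every unfolding rank, so rank(T) ≥ 2.
In particular rank(T) ≥ 2 > 1, so T is not rank-1.

No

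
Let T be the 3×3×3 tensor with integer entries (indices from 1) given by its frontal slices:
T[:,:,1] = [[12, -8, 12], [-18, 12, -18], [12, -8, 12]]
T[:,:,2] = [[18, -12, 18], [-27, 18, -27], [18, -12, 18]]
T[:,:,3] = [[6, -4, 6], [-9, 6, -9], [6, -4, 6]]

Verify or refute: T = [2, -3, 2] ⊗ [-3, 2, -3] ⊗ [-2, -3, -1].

Yes

Reconstruct entrywise from the claimed factors. For example, T[2,3,3] = -9 and Σₗ aₗ[2]bₗ[3]cₗ[3] = (-3)·(-3)·(-1) = -9; checking all 27 entries, every one matches. The claim holds.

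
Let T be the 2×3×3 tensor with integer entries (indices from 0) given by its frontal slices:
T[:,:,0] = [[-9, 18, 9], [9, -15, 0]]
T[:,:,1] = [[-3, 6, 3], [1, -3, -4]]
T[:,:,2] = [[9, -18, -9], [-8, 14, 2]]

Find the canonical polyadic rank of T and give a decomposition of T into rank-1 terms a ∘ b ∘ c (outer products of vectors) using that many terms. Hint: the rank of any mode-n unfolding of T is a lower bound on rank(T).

Lower bound: in the mode-2 unfolding of T (rows indexed by j, columns by (i,k)) the 2×2 minor on rows j ∈ {0, 1}, columns (i,k) ∈ {(0,0), (1,0)} is det [[-9, 9], [18, -15]] = -27 ≠ 0, so that unfolding has rank ≥ 2 and hence rank(T) ≥ 2 (CP rank is at least every unfolding rank, though it can be larger).
Upper bound: with S_k = T[:,:,k], the two rank-1 terms a₁b₁ᵀ, a₂b₂ᵀ are the rank-1 members of the pencil x·S₀ + y·S₁.
The 2×2 minor of x·S₀ + y·S₁ on rows {0,1}, columns {0,1} is −27·x² + 3·y² = (-3)·(3·x − y)(3·x + y), vanishing at (x:y) = (1:3) and (1:-3).
M₁ = S₀ + 3·S₁ = [[-18, 36, 18], [12, -24, -12]] = (-6)·(3, -2)(1, -2, -1)ᵀ and M₂ = S₀ − 3·S₁ = [[0, 0, 0], [6, -6, 12]] = 6·(0, 1)(1, -1, 2)ᵀ, so take a₁ = (3, -2), b₁ = (1, -2, -1), a₂ = (0, 1), b₂ = (1, -1, 2).
Each slice is an integer combination of E₁ = a₁b₁ᵀ and E₂ = a₂b₂ᵀ: S₀ = −3·E₁ + 3·E₂, S₁ = −E₁ − E₂, S₂ = 3·E₁ − 2·E₂; reading off coefficients, c₁ = (-3, -1, 3) and c₂ = (3, -1, -2).
Hence T = (3, -2) ∘ (1, -2, -1) ∘ (-3, -1, 3) + (0, 1) ∘ (1, -1, 2) ∘ (3, -1, -2), so rank(T) ≤ 2.
These bounds meet, so rank(T) = 2.

rank(T) = 2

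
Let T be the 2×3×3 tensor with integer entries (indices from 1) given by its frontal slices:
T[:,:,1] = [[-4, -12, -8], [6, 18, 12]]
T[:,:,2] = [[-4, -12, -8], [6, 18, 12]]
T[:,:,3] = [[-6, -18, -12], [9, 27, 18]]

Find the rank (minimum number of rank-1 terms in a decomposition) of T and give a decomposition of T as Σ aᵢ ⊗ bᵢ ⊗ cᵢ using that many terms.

Lower bound: T ≠ 0 (e.g. T[1,1,1] = -4), so rank(T) ≥ 1.
Upper bound: if T = a ⊗ b ⊗ c then every fibre of T is a multiple of the corresponding factor, so read the factors off the fibres through the nonzero entry T[1,1,1] = -4.
The mode-1 fibre T[:,1,1] = [-4, 6] gives a = (2, -3) (primitive direction); the mode-2 fibre T[1,:,1] = [-4, -12, -8] gives b = (1, 3, 2); then c[k] = T[1,1,k] / (a[1]·b[1]) = [-4, -4, -6] / 2 = (-2, -2, -3).
Expanding (2, -3) ⊗ (1, 3, 2) ⊗ (-2, -2, -3) reproduces all 18 entries of T, so T = (2, -3) ⊗ (1, 3, 2) ⊗ (-2, -2, -3) and rank(T) ≤ 1.
These bounds meet, so rank(T) = 1.
Check entry T[1,3,2] = -8: (2)·(2)·(-2) = -8.

rank(T) = 1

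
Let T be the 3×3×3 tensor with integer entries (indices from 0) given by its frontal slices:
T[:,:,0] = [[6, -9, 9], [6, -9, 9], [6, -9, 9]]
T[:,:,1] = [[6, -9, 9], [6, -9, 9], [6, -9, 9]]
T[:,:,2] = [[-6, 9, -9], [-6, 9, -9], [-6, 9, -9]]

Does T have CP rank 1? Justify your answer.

Yes

If T = a ⊗ b ⊗ c then every fibre of T is a multiple of the corresponding factor, so read the factors off the fibres through the nonzero entry T[0,0,0] = 6.
The mode-1 fibre T[:,0,0] = [6, 6, 6] gives a = [1, 1, 1] (primitive direction); the mode-2 fibre T[0,:,0] = [6, -9, 9] gives b = [2, -3, 3]; then c[k] = T[0,0,k] / (a[0]·b[0]) = [6, 6, -6] / 2 = [3, 3, -3].
Expanding [1, 1, 1] ⊗ [2, -3, 3] ⊗ [3, 3, -3] reproduces all 27 entries of T, so T = [1, 1, 1] ⊗ [2, -3, 3] ⊗ [3, 3, -3] and rank(T) ≤ 1.
Equivalently every frontal slice T[:,:,k] is c[k] times the rank-1 matrix [1, 1, 1] ⊗ [2, -3, 3]. So T has rank 1 (it is nonzero).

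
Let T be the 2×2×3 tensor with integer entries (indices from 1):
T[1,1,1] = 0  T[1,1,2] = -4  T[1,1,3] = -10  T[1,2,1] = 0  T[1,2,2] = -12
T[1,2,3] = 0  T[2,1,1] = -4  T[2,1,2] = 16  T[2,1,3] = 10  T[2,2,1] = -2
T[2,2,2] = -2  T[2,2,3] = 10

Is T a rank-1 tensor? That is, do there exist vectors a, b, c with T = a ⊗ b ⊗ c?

No

The mode-3 unfolding of T (rows indexed by k, columns by (i,j) = (1,1), (1,2), (2,1), (2,2)) is [[0, 0, -4, -2], [-4, -12, 16, -2], [-10, 0, 10, 10]].
There the 3×3 minor on rows k ∈ {1, 2, 3}, columns (i,j) ∈ {(1,1), (1,2), (2,1)} is det [[0, 0, -4], [-4, -12, 16], [-10, 0, 10]] = 480 ≠ 0, so this unfolding has rank ≥ 3; CP rank is at least every unfolding rank, so rank(T) ≥ 3.
In particular rank(T) ≥ 3 > 1, so T is not rank-1.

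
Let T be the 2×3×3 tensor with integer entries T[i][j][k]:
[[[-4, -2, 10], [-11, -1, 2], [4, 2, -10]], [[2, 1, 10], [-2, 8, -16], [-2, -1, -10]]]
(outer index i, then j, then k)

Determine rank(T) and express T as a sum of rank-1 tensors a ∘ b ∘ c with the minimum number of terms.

Lower bound: the mode-3 unfolding of T (rows indexed by k, columns by (i,j) = (0,0), (0,1), (0,2), (1,0), (1,1), (1,2)) is [[-4, -11, 4, 2, -2, -2], [-2, -1, 2, 1, 8, -1], [10, 2, -10, 10, -16, -10]].
There the 3×3 minor on rows k ∈ {0, 1, 2}, columns (i,j) ∈ {(0,0), (0,1), (1,0)} is det [[-4, -11, 2], [-2, -1, 1], [10, 2, 10]] = -270 ≠ 0, so this unfolding has rank ≥ 3; CP rank is at least every unfolding rank, so rank(T) ≥ 3. (This is only a lower bound: in general the CP rank may exceed every unfolding rank, so we still need to exhibit 3 rank-1 terms summing to T.)
Upper bound: T is a sum of 3 rank-1 terms, T = [1, 2] ∘ [1, -2, -1] ∘ [2, -2, 2] + [1, 2] ∘ [2, -1, -2] ∘ [-1, 1, 2] + [2, -1] ∘ [1, 2, -1] ∘ [-2, -1, 2] (written with every a and b primitive with positive leading entry and the scale carried by c; CP decompositions are not unique, and this one is verified by expanding entrywise), so rank(T) ≤ 3.
These bounds meet, so rank(T) = 3.

rank(T) = 3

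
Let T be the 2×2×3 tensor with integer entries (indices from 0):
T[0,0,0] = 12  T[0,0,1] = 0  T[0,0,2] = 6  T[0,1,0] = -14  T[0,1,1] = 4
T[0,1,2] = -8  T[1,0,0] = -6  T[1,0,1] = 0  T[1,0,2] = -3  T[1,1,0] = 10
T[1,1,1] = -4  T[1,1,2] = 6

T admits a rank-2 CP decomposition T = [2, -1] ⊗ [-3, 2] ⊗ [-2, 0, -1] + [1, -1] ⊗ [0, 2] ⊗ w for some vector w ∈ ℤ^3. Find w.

w = [-3, 2, -2]

Subtract the known terms from T to get the rank-1 residual R = [1, -1] ⊗ [0, 2] ⊗ w, so R[i,j,k] = a[i]·b[j]·w[k]. Pick indices with nonzero a[0]·b[1] = (1)·(2) = 2. Only the fibre through (0,1,·) is needed: R[0,1,:] = T[0,1,:] − Σₗ aₗ[0]bₗ[1]cₗ = [-14, 4, -8] − (2)·(2)·[-2, 0, -1] = [-6, 4, -4]. Then w[k] = R[0,1,k] / 2 for each k, giving w = [-6, 4, -4] / 2 = [-3, 2, -2].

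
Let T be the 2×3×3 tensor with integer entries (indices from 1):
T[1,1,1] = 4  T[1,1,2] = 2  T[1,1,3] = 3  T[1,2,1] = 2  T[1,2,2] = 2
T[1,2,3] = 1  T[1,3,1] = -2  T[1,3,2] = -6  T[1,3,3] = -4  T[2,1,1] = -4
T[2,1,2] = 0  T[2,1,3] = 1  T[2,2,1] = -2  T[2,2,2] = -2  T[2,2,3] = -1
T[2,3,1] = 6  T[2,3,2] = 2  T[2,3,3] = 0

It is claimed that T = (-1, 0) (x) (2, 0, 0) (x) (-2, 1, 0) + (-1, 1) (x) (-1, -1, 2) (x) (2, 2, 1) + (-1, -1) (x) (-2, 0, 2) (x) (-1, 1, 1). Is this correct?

Yes

Reconstruct entrywise from the claimed factors. For example, T[1,1,1] = 4 and Σₗ aₗ[1]bₗ[1]cₗ[1] = (-1)·(2)·(-2) + (-1)·(-1)·(2) + (-1)·(-2)·(-1) = 4; checking all 18 entries, every one matches. The claim holds.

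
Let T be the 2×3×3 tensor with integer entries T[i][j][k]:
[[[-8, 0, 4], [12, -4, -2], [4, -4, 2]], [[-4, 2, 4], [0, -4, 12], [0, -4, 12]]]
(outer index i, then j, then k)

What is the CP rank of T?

3

Lower bound: the mode-3 unfolding of T (rows indexed by k, columns by (i,j) = (0,0), (0,1), (0,2), (1,0), (1,1), (1,2)) is [[-8, 12, 4, -4, 0, 0], [0, -4, -4, 2, -4, -4], [4, -2, 2, 4, 12, 12]].
There the 3×3 minor on rows k ∈ {0, 1, 2}, columns (i,j) ∈ {(0,0), (0,1), (1,0)} is det [[-8, 12, -4], [0, -4, 2], [4, -2, 4]] = 128 ≠ 0, so this unfolding has rank ≥ 3; CP rank is at least every unfolding rank, so rank(T) ≥ 3. (This is only a lower bound: in general the CP rank may exceed every unfolding rank, so we still need to exhibit 3 rank-1 terms summing to T.)
Upper bound: T is a sum of 3 rank-1 terms, T = [0, 1] ⊗ [1, 2, 2] ⊗ [-4, 2, 4] + [1, 0] ⊗ [1, -1, 0] ⊗ [-8, 0, 4] + [1, 2] ⊗ [0, 1, 1] ⊗ [4, -4, 2] (one valid choice — decompositions are not unique — normalised so each a, b is primitive with positive first nonzero entry; check it by expanding all entries), so rank(T) ≤ 3.
These bounds meet, so rank(T) = 3.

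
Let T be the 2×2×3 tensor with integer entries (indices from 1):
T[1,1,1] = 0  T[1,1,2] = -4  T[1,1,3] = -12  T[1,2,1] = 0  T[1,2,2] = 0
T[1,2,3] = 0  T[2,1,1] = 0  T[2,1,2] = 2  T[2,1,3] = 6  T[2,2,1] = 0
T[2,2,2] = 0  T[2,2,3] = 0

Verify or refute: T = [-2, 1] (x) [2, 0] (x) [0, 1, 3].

Reconstruct entrywise from the claimed factors. For example, T[1,2,3] = 0 and Σₗ aₗ[1]bₗ[2]cₗ[3] = (-2)·(0)·(3) = 0; checking all 12 entries, every one matches. The claim holds.

Yes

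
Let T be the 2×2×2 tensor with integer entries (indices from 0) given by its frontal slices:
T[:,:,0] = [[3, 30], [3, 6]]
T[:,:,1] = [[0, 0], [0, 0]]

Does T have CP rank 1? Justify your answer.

No

The mode-1 unfolding of T (rows indexed by i, columns by (j,k) = (0,0), (0,1), (1,0), (1,1)) is [[3, 0, 30, 0], [3, 0, 6, 0]].
There the 2×2 minor on rows i ∈ {0, 1}, columns (j,k) ∈ {(0,0), (1,0)} is det [[3, 30], [3, 6]] = -72 ≠ 0, so this unfolding has rank ≥ 2; CP rank is at least every unfolding rank, so rank(T) ≥ 2.
In particular rank(T) ≥ 2 > 1, so T is not rank-1.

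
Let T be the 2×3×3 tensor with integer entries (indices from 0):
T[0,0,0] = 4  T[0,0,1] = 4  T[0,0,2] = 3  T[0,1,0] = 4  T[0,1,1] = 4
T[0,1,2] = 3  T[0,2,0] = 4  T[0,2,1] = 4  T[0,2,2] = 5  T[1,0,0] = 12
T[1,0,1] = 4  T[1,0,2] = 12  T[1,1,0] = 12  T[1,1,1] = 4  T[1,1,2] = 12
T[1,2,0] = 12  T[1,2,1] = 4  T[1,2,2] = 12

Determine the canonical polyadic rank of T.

Lower bound: the mode-3 unfolding of T (rows indexed by k, columns by (i,j) = (0,0), (0,1), (0,2), (1,0), (1,1), (1,2)) is [[4, 4, 4, 12, 12, 12], [4, 4, 4, 4, 4, 4], [3, 3, 5, 12, 12, 12]].
There the 3×3 minor on rows k ∈ {0, 1, 2}, columns (i,j) ∈ {(0,0), (0,2), (1,0)} is det [[4, 4, 12], [4, 4, 4], [3, 5, 12]] = 64 ≠ 0, so this unfolding has rank ≥ 3; CP rank is at least every unfolding rank, so rank(T) ≥ 3. (Flattening ranks never certify an upper bound on CP rank; for that we must actually write T with 3 rank-1 terms.)
Upper bound: T is a sum of 3 rank-1 terms, T = (1, -1) ⊗ (1, 1, 1) ⊗ (-4, 0, -4) + (1, 0) ⊗ (1, 1, -1) ⊗ (0, 0, -1) + (1, 1) ⊗ (1, 1, 1) ⊗ (8, 4, 8) (one valid choice — decompositions are not unique — normalised so each a, b is primitive with positive first nonzero entry; check it by expanding all entries), so rank(T) ≤ 3.
These bounds meet, so rank(T) = 3.

3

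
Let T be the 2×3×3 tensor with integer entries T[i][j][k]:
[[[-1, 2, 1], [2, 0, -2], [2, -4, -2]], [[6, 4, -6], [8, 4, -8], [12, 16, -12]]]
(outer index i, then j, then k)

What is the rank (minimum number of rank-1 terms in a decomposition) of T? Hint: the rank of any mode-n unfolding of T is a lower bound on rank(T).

3

Lower bound: in the mode-2 unfolding of T (rows indexed by j, columns by (i,k)) the 3×3 minor on rows j ∈ {0, 1, 2}, columns (i,k) ∈ {(0,0), (0,1), (1,0)} is det [[-1, 2, 6], [2, 0, 8], [2, -4, 12]] = -96 ≠ 0, so that unfolding has rank ≥ 3 and hence rank(T) ≥ 3 (CP rank is at least every unfolding rank, though it can be larger).
Upper bound: T is a sum of 3 rank-1 terms, T = (0, 1) ⊗ (2, 1, 2) ⊗ (4, 4, -4) + (1, -2) ⊗ (1, 0, -2) ⊗ (0, 2, 0) + (1, 2) ⊗ (1, -2, -2) ⊗ (-1, 0, 1) (one valid choice — decompositions are not unique — normalised so each a, b is primitive with positive first nonzero entry; check it by expanding all entries), so rank(T) ≤ 3.
These bounds meet, so rank(T) = 3.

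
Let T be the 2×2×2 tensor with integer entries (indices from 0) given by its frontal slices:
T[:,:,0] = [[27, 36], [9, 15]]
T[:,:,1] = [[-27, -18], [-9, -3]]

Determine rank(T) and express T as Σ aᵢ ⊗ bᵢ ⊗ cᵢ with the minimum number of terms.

rank(T) = 2

Lower bound: the mode-1 unfolding of T (rows indexed by i, columns by (j,k) = (0,0), (0,1), (1,0), (1,1)) is [[27, -27, 36, -18], [9, -9, 15, -3]].
There the 2×2 minor on rows i ∈ {0, 1}, columns (j,k) ∈ {(0,0), (1,0)} is det [[27, 36], [9, 15]] = 81 ≠ 0, so this unfolding has rank ≥ 2; CP rank is at least every unfolding rank, so rank(T) ≥ 2. (Flattening ranks never certify an upper bound on CP rank; for that we must actually write T with 2 rank-1 terms.)
Upper bound — finding two terms. Write S_k = T[:,:,k] for the frontal slices: S₀ = [[27, 36], [9, 15]], S₁ = [[-27, -18], [-9, -3]].
If T = a₁ ⊗ b₁ ⊗ c₁ + a₂ ⊗ b₂ ⊗ c₂ then each S_k = c₁[k]·a₁b₁ᵀ + c₂[k]·a₂b₂ᵀ. S₀ and S₁ are linearly independent, so a₁b₁ᵀ and a₂b₂ᵀ must span the same plane of matrices: they are the rank-1 matrices of the form x·S₀ + y·S₁.
det(x·S₀ + y·S₁) is 81·x² − 81·y² = 81·(x − y)(x + y), vanishing at (x:y) = (1:1) and (1:-1).
M₁ = S₀ + S₁ = [[0, 18], [0, 12]] = 6·(3, 2)(0, 1)ᵀ and M₂ = S₀ − S₁ = [[54, 54], [18, 18]] = 18·(3, 1)(1, 1)ᵀ, so take a₁ = (3, 2), b₁ = (0, 1), a₂ = (3, 1), b₂ = (1, 1).
Each slice is an integer combination of E₁ = a₁b₁ᵀ and E₂ = a₂b₂ᵀ: S₀ = 3·E₁ + 9·E₂, S₁ = 3·E₁ − 9·E₂; reading off coefficients, c₁ = (3, 3) and c₂ = (9, -9).
Hence T = (3, 2) ⊗ (0, 1) ⊗ (3, 3) + (3, 1) ⊗ (1, 1) ⊗ (9, -9), so rank(T) ≤ 2.
These bounds meet, so rank(T) = 2.
Check entry T[1,1,0] = 15: (2)·(1)·(3) + (1)·(1)·(9) = 15.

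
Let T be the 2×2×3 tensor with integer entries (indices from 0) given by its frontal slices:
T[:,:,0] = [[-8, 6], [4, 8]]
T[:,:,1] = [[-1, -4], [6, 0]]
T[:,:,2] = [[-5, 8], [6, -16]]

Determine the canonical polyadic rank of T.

3

Lower bound: the mode-3 unfolding of T (rows indexed by k, columns by (i,j) = (0,0), (0,1), (1,0), (1,1)) is [[-8, 6, 4, 8], [-1, -4, 6, 0], [-5, 8, 6, -16]].
There the 3×3 minor on rows k ∈ {0, 1, 2}, columns (i,j) ∈ {(0,0), (0,1), (1,0)} is det [[-8, 6, 4], [-1, -4, 6], [-5, 8, 6]] = 320 ≠ 0, so this unfolding has rank ≥ 3; CP rank is at least every unfolding rank, so rank(T) ≥ 3. (Flattening ranks never certify an upper bound on CP rank; for that we must actually write T with 3 rank-1 terms.)
Upper bound: T is a sum of 3 rank-1 terms, T = [1, -2] ⊗ [1, 1] ⊗ [-2, -2, 2] + [1, -1] ⊗ [1, -1] ⊗ [-4, 0, -8] + [1, 2] ⊗ [1, -2] ⊗ [-2, 1, 1] (written with every a and b primitive with positive leading entry and the scale carried by c; CP decompositions are not unique, and this one is verified by expanding entrywise), so rank(T) ≤ 3.
These bounds meet, so rank(T) = 3.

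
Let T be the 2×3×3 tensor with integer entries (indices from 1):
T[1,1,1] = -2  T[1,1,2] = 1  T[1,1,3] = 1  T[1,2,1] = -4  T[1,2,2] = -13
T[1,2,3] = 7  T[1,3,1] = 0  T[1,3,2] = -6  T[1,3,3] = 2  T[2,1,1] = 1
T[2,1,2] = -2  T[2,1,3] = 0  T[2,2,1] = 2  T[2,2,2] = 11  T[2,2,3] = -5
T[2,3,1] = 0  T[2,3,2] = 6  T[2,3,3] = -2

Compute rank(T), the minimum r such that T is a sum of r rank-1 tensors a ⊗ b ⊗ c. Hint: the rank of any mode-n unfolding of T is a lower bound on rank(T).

2

Lower bound: the mode-1 unfolding of T (rows indexed by i, columns by (j,k) = (1,1), (1,2), (1,3), (2,1), (2,2), (2,3), (3,1), (3,2), (3,3)) is [[-2, 1, 1, -4, -13, 7, 0, -6, 2], [1, -2, 0, 2, 11, -5, 0, 6, -2]].
There the 2×2 minor on rows i ∈ {1, 2}, columns (j,k) ∈ {(1,1), (1,2)} is det [[-2, 1], [1, -2]] = 3 ≠ 0, so this unfolding has rank ≥ 2; CP rank is at least every unfolding rank, so rank(T) ≥ 2. (This is only a lower bound: in general the CP rank may exceed every unfolding rank, so we still need to exhibit 2 rank-1 terms summing to T.)
Upper bound — finding two terms. Write S_k = T[:,:,k] for the frontal slices: S₁ = [[-2, -4, 0], [1, 2, 0]], S₂ = [[1, -13, -6], [-2, 11, 6]], S₃ = [[1, 7, 2], [0, -5, -2]].
If T = a₁ ⊗ b₁ ⊗ c₁ + a₂ ⊗ b₂ ⊗ c₂ then each S_k = c₁[k]·a₁b₁ᵀ + c₂[k]·a₂b₂ᵀ. S₁ and S₂ are linearly independent, so a₁b₁ᵀ and a₂b₂ᵀ must span the same plane of matrices: they are the rank-1 matrices of the form x·S₁ + y·S₂.
The 2×2 minor of x·S₁ + y·S₂ on rows {1,2}, columns {1,2} is −15·xy − 15·y² = (-15)·(y)(x + y), vanishing at (x:y) = (1:0) and (1:-1).
M₁ = S₁ = [[-2, -4, 0], [1, 2, 0]] = −(2, -1)(1, 2, 0)ᵀ and M₂ = S₁ − S₂ = [[-3, 9, 6], [3, -9, -6]] = (-3)·(1, -1)(1, -3, -2)ᵀ, so take a₁ = (2, -1), b₁ = (1, 2, 0), a₂ = (1, -1), b₂ = (1, -3, -2).
Each slice is an integer combination of E₁ = a₁b₁ᵀ and E₂ = a₂b₂ᵀ: S₁ = −E₁, S₂ = −E₁ + 3·E₂, S₃ = E₁ − E₂; reading off coefficients, c₁ = (-1, -1, 1) and c₂ = (0, 3, -1).
Hence T = (2, -1) ⊗ (1, 2, 0) ⊗ (-1, -1, 1) + (1, -1) ⊗ (1, -3, -2) ⊗ (0, 3, -1), so rank(T) ≤ 2.
These bounds meet, so rank(T) = 2.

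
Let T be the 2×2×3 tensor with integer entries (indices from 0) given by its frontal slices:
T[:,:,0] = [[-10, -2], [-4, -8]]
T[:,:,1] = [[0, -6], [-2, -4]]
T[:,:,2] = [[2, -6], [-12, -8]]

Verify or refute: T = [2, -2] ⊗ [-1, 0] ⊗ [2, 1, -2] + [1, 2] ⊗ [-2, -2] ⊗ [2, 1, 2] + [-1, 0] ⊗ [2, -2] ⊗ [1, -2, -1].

Yes

Reconstruct entrywise from the claimed factors. For example, T[1,1,0] = -8 and Σₗ aₗ[1]bₗ[1]cₗ[0] = (-2)·(0)·(2) + (2)·(-2)·(2) + (0)·(-2)·(1) = -8; checking all 12 entries, every one matches. The claim holds.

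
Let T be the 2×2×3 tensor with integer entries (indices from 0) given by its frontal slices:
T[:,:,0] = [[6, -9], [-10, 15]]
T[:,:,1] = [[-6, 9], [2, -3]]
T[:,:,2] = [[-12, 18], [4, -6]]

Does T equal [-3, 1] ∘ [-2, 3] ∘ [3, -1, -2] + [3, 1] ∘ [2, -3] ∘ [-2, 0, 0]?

Reconstruct entrywise from the claimed factors. For example, T[1,1,1] = -3 and Σₗ aₗ[1]bₗ[1]cₗ[1] = (1)·(3)·(-1) + (1)·(-3)·(0) = -3; checking all 12 entries, every one matches. The claim holds.

Yes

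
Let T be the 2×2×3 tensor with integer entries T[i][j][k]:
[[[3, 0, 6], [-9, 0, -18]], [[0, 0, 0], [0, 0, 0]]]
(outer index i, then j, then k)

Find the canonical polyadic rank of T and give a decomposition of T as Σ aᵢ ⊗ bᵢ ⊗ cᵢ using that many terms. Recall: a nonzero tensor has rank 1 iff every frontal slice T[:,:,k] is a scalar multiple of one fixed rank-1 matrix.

rank(T) = 1

Lower bound: T ≠ 0 (e.g. T[0,0,0] = 3), so rank(T) ≥ 1.
Upper bound: the mode-1 fibre T[:,0,0] = [3, 0] gives a = [1, 0] (primitive direction); the mode-2 fibre T[0,:,0] = [3, -9] gives b = [1, -3]; then c[k] = T[0,0,k] / (a[0]·b[0]) = [3, 0, 6] / 1 = [3, 0, 6].
Expanding [1, 0] ⊗ [1, -3] ⊗ [3, 0, 6] reproduces all 12 entries of T, so T = [1, 0] ⊗ [1, -3] ⊗ [3, 0, 6] and rank(T) ≤ 1.
These bounds meet, so rank(T) = 1.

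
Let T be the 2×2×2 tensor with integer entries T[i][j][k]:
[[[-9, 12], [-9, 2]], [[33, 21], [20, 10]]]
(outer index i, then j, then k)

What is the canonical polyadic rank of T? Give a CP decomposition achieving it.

rank(T) = 2

Lower bound: the mode-3 unfolding of T (rows indexed by k, columns by (i,j) = (0,0), (0,1), (1,0), (1,1)) is [[-9, -9, 33, 20], [12, 2, 21, 10]].
There the 2×2 minor on rows k ∈ {0, 1}, columns (i,j) ∈ {(0,0), (0,1)} is det [[-9, -9], [12, 2]] = 90 ≠ 0, so this unfolding has rank ≥ 2; CP rank is at least every unfolding rank, so rank(T) ≥ 2. (Unfolding ranks only ever bound the CP rank from below — rank(T) can be strictly larger than all of them — so the matching upper bound has to come from an explicit 2-term decomposition.)
Upper bound — finding two terms. Write S_k = T[:,:,k] for the frontal slices: S₀ = [[-9, -9], [33, 20]], S₁ = [[12, 2], [21, 10]].
If T = a₁ ⊗ b₁ ⊗ c₁ + a₂ ⊗ b₂ ⊗ c₂ then each S_k = c₁[k]·a₁b₁ᵀ + c₂[k]·a₂b₂ᵀ. S₀ and S₁ are linearly independent, so a₁b₁ᵀ and a₂b₂ᵀ must span the same plane of matrices: they are the rank-1 matrices of the form x·S₀ + y·S₁.
det(x·S₀ + y·S₁) is 117·x² + 273·xy + 78·y² = 39·(x + 2·y)(3·x + y), vanishing at (x:y) = (2:-1) and (1:-3).
M₁ = 2·S₀ − S₁ = [[-30, -20], [45, 30]] = (-5)·[2, -3][3, 2]ᵀ and M₂ = S₀ − 3·S₁ = [[-45, -15], [-30, -10]] = (-5)·[3, 2][3, 1]ᵀ, so take a₁ = [2, -3], b₁ = [3, 2], a₂ = [3, 2], b₂ = [3, 1].
Each slice is an integer combination of E₁ = a₁b₁ᵀ and E₂ = a₂b₂ᵀ: S₀ = −3·E₁ + E₂, S₁ = −E₁ + 2·E₂; reading off coefficients, c₁ = [-3, -1] and c₂ = [1, 2].
Hence T = [2, -3] ⊗ [3, 2] ⊗ [-3, -1] + [3, 2] ⊗ [3, 1] ⊗ [1, 2], so rank(T) ≤ 2.
These bounds meet, so rank(T) = 2.
Check entry T[1,0,0] = 33: (-3)·(3)·(-3) + (2)·(3)·(1) = 33.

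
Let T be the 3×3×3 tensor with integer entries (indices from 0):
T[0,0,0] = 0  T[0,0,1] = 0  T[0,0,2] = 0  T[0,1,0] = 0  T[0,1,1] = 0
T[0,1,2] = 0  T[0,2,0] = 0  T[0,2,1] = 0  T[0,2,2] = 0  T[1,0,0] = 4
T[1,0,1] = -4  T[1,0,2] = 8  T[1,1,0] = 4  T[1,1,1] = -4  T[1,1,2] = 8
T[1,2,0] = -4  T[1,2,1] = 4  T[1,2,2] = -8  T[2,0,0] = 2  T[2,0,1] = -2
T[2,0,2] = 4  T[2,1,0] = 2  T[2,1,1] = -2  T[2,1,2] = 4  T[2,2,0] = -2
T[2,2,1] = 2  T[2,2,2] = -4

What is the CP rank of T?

1

Lower bound: T ≠ 0 (e.g. T[1,0,0] = 4), so rank(T) ≥ 1.
Upper bound: the mode-1 fibre T[:,0,0] = [0, 4, 2] gives a = [0, 2, 1] (primitive direction); the mode-2 fibre T[1,:,0] = [4, 4, -4] gives b = [1, 1, -1]; then c[k] = T[1,0,k] / (a[1]·b[0]) = [4, -4, 8] / 2 = [2, -2, 4].
Expanding [0, 2, 1] ⊗ [1, 1, -1] ⊗ [2, -2, 4] reproduces all 27 entries of T, so T = [0, 2, 1] ⊗ [1, 1, -1] ⊗ [2, -2, 4] and rank(T) ≤ 1.
These bounds meet, so rank(T) = 1.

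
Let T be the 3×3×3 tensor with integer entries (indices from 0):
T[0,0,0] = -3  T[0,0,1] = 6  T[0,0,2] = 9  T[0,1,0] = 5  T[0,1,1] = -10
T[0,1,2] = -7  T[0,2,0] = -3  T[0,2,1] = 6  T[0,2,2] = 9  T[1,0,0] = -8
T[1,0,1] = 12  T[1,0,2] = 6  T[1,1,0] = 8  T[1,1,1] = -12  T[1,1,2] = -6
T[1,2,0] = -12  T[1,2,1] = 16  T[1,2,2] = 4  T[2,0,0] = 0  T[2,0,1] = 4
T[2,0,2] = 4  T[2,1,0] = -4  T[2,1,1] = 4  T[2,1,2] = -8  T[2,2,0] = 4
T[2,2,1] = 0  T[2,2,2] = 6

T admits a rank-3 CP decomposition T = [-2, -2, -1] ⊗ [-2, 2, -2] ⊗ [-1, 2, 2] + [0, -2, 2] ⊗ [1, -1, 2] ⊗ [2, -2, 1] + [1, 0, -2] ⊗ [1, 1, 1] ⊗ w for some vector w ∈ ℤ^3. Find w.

Subtract the known terms from T to get the rank-1 residual R = [1, 0, -2] ⊗ [1, 1, 1] ⊗ w, so R[i,j,k] = a[i]·b[j]·w[k]. Pick indices with nonzero a[0]·b[0] = (1)·(1) = 1. Only the fibre through (0,0,·) is needed: R[0,0,:] = T[0,0,:] − Σₗ aₗ[0]bₗ[0]cₗ = [-3, 6, 9] − (-2)·(-2)·[-1, 2, 2] − (0)·(1)·[2, -2, 1] = [1, -2, 1]. Then w[k] = R[0,0,k] / 1 for each k, giving w = [1, -2, 1] / 1 = [1, -2, 1].

w = [1, -2, 1]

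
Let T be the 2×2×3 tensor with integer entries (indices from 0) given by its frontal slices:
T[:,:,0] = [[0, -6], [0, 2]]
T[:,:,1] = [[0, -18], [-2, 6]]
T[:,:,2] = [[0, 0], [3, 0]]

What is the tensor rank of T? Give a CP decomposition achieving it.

rank(T) = 2

Lower bound: the mode-2 unfolding of T (rows indexed by j, columns by (i,k) = (0,0), (0,1), (0,2), (1,0), (1,1), (1,2)) is [[0, 0, 0, 0, -2, 3], [-6, -18, 0, 2, 6, 0]].
There the 2×2 minor on rows j ∈ {0, 1}, columns (i,k) ∈ {(0,0), (1,1)} is det [[0, -2], [-6, 6]] = -12 ≠ 0, so this unfolding has rank ≥ 2; CP rank is at least every unfolding rank, so rank(T) ≥ 2. (Flattening ranks never certify an upper bound on CP rank; for that we must actually write T with 2 rank-1 terms.)
Upper bound — finding two terms. Write S_k = T[:,:,k] for the frontal slices: S₀ = [[0, -6], [0, 2]], S₁ = [[0, -18], [-2, 6]], S₂ = [[0, 0], [3, 0]].
If T = a₁ ⊗ b₁ ⊗ c₁ + a₂ ⊗ b₂ ⊗ c₂ then each S_k = c₁[k]·a₁b₁ᵀ + c₂[k]·a₂b₂ᵀ. S₀ and S₁ are linearly independent, so a₁b₁ᵀ and a₂b₂ᵀ must span the same plane of matrices: they are the rank-1 matrices of the form x·S₀ + y·S₁.
det(x·S₀ + y·S₁) is −12·xy − 36·y² = (-12)·(x + 3·y)(y), vanishing at (x:y) = (3:-1) and (1:0).
M₁ = 3·S₀ − S₁ = [[0, 0], [2, 0]] = 2·[0, 1][1, 0]ᵀ and M₂ = S₀ = [[0, -6], [0, 2]] = (-2)·[3, -1][0, 1]ᵀ, so take a₁ = [0, 1], b₁ = [1, 0], a₂ = [3, -1], b₂ = [0, 1].
Each slice is an integer combination of E₁ = a₁b₁ᵀ and E₂ = a₂b₂ᵀ: S₀ = −2·E₂, S₁ = −2·E₁ − 6·E₂, S₂ = 3·E₁; reading off coefficients, c₁ = [0, -2, 3] and c₂ = [-2, -6, 0].
Hence T = [0, 1] ⊗ [1, 0] ⊗ [0, -2, 3] + [3, -1] ⊗ [0, 1] ⊗ [-2, -6, 0], so rank(T) ≤ 2.
These bounds meet, so rank(T) = 2.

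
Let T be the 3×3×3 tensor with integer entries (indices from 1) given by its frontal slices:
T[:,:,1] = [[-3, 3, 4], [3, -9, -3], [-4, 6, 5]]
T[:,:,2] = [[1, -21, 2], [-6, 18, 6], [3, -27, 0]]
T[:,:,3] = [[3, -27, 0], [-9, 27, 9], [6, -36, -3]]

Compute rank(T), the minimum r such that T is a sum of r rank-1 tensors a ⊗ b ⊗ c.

Lower bound: the mode-2 unfolding of T (rows indexed by j, columns by (i,k) = (1,1), (1,2), (1,3), (2,1), (2,2), (2,3), (3,1), (3,2), (3,3)) is [[-3, 1, 3, 3, -6, -9, -4, 3, 6], [3, -21, -27, -9, 18, 27, 6, -27, -36], [4, 2, 0, -3, 6, 9, 5, 0, -3]].
There the 2×2 minor on rows j ∈ {1, 2}, columns (i,k) ∈ {(1,1), (1,2)} is det [[-3, 1], [3, -21]] = 60 ≠ 0, so this unfolding has rank ≥ 2; CP rank is at least every unfolding rank, so rank(T) ≥ 2. (Unfolding ranks only ever bound the CP rank from below — rank(T) can be strictly larger than all of them — so the matching upper bound has to come from an explicit 2-term decomposition.)
Upper bound — finding two terms. Write S_k = T[:,:,k] for the frontal slices: S₁ = [[-3, 3, 4], [3, -9, -3], [-4, 6, 5]], S₂ = [[1, -21, 2], [-6, 18, 6], [3, -27, 0]], S₃ = [[3, -27, 0], [-9, 27, 9], [6, -36, -3]].
If T = a₁ ⊗ b₁ ⊗ c₁ + a₂ ⊗ b₂ ⊗ c₂ then each S_k = c₁[k]·a₁b₁ᵀ + c₂[k]·a₂b₂ᵀ. S₁ and S₂ are linearly independent, so a₁b₁ᵀ and a₂b₂ᵀ must span the same plane of matrices: they are the rank-1 matrices of the form x·S₁ + y·S₂.
The 2×2 minor of x·S₁ + y·S₂ on rows {1,2}, columns {1,2} is 18·x² + 18·xy − 108·y² = 18·(x + 3·y)(x − 2·y), vanishing at (x:y) = (3:-1) and (2:1).
M₁ = 3·S₁ − S₂ = [[-10, 30, 10], [15, -45, -15], [-15, 45, 15]] = (-5)·(2, -3, 3)(1, -3, -1)ᵀ and M₂ = 2·S₁ + S₂ = [[-5, -15, 10], [0, 0, 0], [-5, -15, 10]] = (-5)·(1, 0, 1)(1, 3, -2)ᵀ, so take a₁ = (2, -3, 3), b₁ = (1, -3, -1), a₂ = (1, 0, 1), b₂ = (1, 3, -2).
Each slice is an integer combination of E₁ = a₁b₁ᵀ and E₂ = a₂b₂ᵀ: S₁ = −E₁ − E₂, S₂ = 2·E₁ − 3·E₂, S₃ = 3·E₁ − 3·E₂; reading off coefficients, c₁ = (-1, 2, 3) and c₂ = (-1, -3, -3).
Hence T = (2, -3, 3) ⊗ (1, -3, -1) ⊗ (-1, 2, 3) + (1, 0, 1) ⊗ (1, 3, -2) ⊗ (-1, -3, -3), so rank(T) ≤ 2.
These bounds meet, so rank(T) = 2.

2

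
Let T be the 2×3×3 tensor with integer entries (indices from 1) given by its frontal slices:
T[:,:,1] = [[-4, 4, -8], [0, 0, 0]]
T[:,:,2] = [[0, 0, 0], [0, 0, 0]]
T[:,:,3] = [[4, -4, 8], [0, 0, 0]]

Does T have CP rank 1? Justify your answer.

Yes

If T = a ⊗ b ⊗ c then every fibre of T is a multiple of the corresponding factor, so read the factors off the fibres through the nonzero entry T[1,1,1] = -4.
The mode-1 fibre T[:,1,1] = [-4, 0] gives a = [1, 0] (primitive direction); the mode-2 fibre T[1,:,1] = [-4, 4, -8] gives b = [1, -1, 2]; then c[k] = T[1,1,k] / (a[1]·b[1]) = [-4, 0, 4] / 1 = [-4, 0, 4].
Expanding [1, 0] ⊗ [1, -1, 2] ⊗ [-4, 0, 4] reproduces all 18 entries of T, so T = [1, 0] ⊗ [1, -1, 2] ⊗ [-4, 0, 4] and rank(T) ≤ 1.
Equivalently every frontal slice T[:,:,k] is c[k] times the rank-1 matrix [1, 0] ⊗ [1, -1, 2]. So T has rank 1 (it is nonzero).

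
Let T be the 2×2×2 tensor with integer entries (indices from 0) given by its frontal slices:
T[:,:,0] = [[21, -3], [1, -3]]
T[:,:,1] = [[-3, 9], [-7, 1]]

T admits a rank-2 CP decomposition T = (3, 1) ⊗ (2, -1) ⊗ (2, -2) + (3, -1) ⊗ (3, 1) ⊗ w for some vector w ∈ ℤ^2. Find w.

w = (1, 1)

Subtract the known terms from T to get the rank-1 residual R = (3, -1) ⊗ (3, 1) ⊗ w, so R[i,j,k] = a[i]·b[j]·w[k]. Pick indices with nonzero a[0]·b[0] = (3)·(3) = 9. Only the fibre through (0,0,·) is needed: R[0,0,:] = T[0,0,:] − Σₗ aₗ[0]bₗ[0]cₗ = [21, -3] − (3)·(2)·(2, -2) = [9, 9]. Then w[k] = R[0,0,k] / 9 for each k, giving w = [9, 9] / 9 = (1, 1).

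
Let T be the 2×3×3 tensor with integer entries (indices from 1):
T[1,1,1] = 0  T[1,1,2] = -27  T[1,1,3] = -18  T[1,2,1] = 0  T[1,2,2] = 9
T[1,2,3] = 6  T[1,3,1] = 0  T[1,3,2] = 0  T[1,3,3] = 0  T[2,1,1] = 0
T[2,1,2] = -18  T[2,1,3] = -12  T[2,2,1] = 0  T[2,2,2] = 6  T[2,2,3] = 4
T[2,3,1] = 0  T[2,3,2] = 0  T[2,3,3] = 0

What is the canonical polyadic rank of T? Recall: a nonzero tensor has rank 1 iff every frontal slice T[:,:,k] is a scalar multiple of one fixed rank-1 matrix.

1

Lower bound: T ≠ 0 (e.g. T[1,1,2] = -27), so rank(T) ≥ 1.
Upper bound: if T = a ∘ b ∘ c then every fibre of T is a multiple of the corresponding factor, so read the factors off the fibres through the nonzero entry T[1,1,2] = -27.
The mode-1 fibre T[:,1,2] = [-27, -18] gives a = [3, 2] (primitive direction); the mode-2 fibre T[1,:,2] = [-27, 9, 0] gives b = [3, -1, 0]; then c[k] = T[1,1,k] / (a[1]·b[1]) = [0, -27, -18] / 9 = [0, -3, -2].
Expanding [3, 2] ∘ [3, -1, 0] ∘ [0, -3, -2] reproduces all 18 entries of T, so T = [3, 2] ∘ [3, -1, 0] ∘ [0, -3, -2] and rank(T) ≤ 1.
These bounds meet, so rank(T) = 1.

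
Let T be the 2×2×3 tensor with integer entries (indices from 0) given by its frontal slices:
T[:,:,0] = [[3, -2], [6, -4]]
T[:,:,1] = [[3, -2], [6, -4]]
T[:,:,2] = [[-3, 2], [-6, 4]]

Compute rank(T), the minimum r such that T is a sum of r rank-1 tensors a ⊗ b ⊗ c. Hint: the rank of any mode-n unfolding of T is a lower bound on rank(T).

Lower bound: T ≠ 0 (e.g. T[0,0,0] = 3), so rank(T) ≥ 1.
Upper bound: if T = a ⊗ b ⊗ c then every fibre of T is a multiple of the corresponding factor, so read the factors off the fibres through the nonzero entry T[0,0,0] = 3.
The mode-1 fibre T[:,0,0] = [3, 6] gives a = [1, 2] (primitive direction); the mode-2 fibre T[0,:,0] = [3, -2] gives b = [3, -2]; then c[k] = T[0,0,k] / (a[0]·b[0]) = [3, 3, -3] / 3 = [1, 1, -1].
Expanding [1, 2] ⊗ [3, -2] ⊗ [1, 1, -1] reproduces all 12 entries of T, so T = [1, 2] ⊗ [3, -2] ⊗ [1, 1, -1] and rank(T) ≤ 1.
These bounds meet, so rank(T) = 1.

1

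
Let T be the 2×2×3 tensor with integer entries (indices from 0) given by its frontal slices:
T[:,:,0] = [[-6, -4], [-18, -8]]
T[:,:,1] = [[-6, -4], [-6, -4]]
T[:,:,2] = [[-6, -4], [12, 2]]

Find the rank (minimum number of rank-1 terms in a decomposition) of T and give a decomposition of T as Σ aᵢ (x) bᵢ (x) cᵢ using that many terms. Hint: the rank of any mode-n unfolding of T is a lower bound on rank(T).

Lower bound: the mode-1 unfolding of T (rows indexed by i, columns by (j,k) = (0,0), (0,1), (0,2), (1,0), (1,1), (1,2)) is [[-6, -6, -6, -4, -4, -4], [-18, -6, 12, -8, -4, 2]].
There the 2×2 minor on rows i ∈ {0, 1}, columns (j,k) ∈ {(0,0), (0,1)} is det [[-6, -6], [-18, -6]] = -72 ≠ 0, so this unfolding has rank ≥ 2; CP rank is at least every unfolding rank, so rank(T) ≥ 2. (Unfolding ranks only ever bound the CP rank from below — rank(T) can be strictly larger than all of them — so the matching upper bound has to come from an explicit 2-term decomposition.)
Upper bound — finding two terms. Write S_k = T[:,:,k] for the frontal slices: S₀ = [[-6, -4], [-18, -8]], S₁ = [[-6, -4], [-6, -4]], S₂ = [[-6, -4], [12, 2]].
If T = a₁ (x) b₁ (x) c₁ + a₂ (x) b₂ (x) c₂ then each S_k = c₁[k]·a₁b₁ᵀ + c₂[k]·a₂b₂ᵀ. S₀ and S₁ are linearly independent, so a₁b₁ᵀ and a₂b₂ᵀ must span the same plane of matrices: they are the rank-1 matrices of the form x·S₀ + y·S₁.
det(x·S₀ + y·S₁) is −24·x² − 24·xy = (-24)·(x + y)(x), vanishing at (x:y) = (1:-1) and (0:1).
M₁ = S₀ − S₁ = [[0, 0], [-12, -4]] = (-4)·(0, 1)(3, 1)ᵀ and M₂ = S₁ = [[-6, -4], [-6, -4]] = (-2)·(1, 1)(3, 2)ᵀ, so take a₁ = (0, 1), b₁ = (3, 1), a₂ = (1, 1), b₂ = (3, 2).
Each slice is an integer combination of E₁ = a₁b₁ᵀ and E₂ = a₂b₂ᵀ: S₀ = −4·E₁ − 2·E₂, S₁ = −2·E₂, S₂ = 6·E₁ − 2·E₂; reading off coefficients, c₁ = (-4, 0, 6) and c₂ = (-2, -2, -2).
Hence T = (0, 1) (x) (3, 1) (x) (-4, 0, 6) + (1, 1) (x) (3, 2) (x) (-2, -2, -2), so rank(T) ≤ 2.
These bounds meet, so rank(T) = 2.
Check entry T[1,0,2] = 12: (1)·(3)·(6) + (1)·(3)·(-2) = 12.

rank(T) = 2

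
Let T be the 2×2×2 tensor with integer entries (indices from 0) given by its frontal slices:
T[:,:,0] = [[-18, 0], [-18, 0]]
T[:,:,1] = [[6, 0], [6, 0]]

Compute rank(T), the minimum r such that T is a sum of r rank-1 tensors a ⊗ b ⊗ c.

Lower bound: T ≠ 0 (e.g. T[0,0,0] = -18), so rank(T) ≥ 1.
Upper bound: the mode-1 fibre T[:,0,0] = [-18, -18] gives a = [1, 1] (primitive direction); the mode-2 fibre T[0,:,0] = [-18, 0] gives b = [1, 0]; then c[k] = T[0,0,k] / (a[0]·b[0]) = [-18, 6] / 1 = [-18, 6].
Expanding [1, 1] ⊗ [1, 0] ⊗ [-18, 6] reproduces all 8 entries of T, so T = [1, 1] ⊗ [1, 0] ⊗ [-18, 6] and rank(T) ≤ 1.
These bounds meet, so rank(T) = 1.

1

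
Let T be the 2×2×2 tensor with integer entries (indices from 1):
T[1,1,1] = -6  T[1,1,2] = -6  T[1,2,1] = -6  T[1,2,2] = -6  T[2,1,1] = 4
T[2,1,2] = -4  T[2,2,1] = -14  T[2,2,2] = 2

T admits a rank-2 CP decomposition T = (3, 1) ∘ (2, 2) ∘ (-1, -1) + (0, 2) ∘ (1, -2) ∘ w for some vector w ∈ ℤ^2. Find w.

Subtract the known terms from T to get the rank-1 residual R = (0, 2) ∘ (1, -2) ∘ w, so R[i,j,k] = a[i]·b[j]·w[k]. Pick indices with nonzero a[2]·b[1] = (2)·(1) = 2. Only the fibre through (2,1,·) is needed: R[2,1,:] = T[2,1,:] − Σₗ aₗ[2]bₗ[1]cₗ = [4, -4] − (1)·(2)·(-1, -1) = [6, -2]. Then w[k] = R[2,1,k] / 2 for each k, giving w = [6, -2] / 2 = (3, -1).

w = (3, -1)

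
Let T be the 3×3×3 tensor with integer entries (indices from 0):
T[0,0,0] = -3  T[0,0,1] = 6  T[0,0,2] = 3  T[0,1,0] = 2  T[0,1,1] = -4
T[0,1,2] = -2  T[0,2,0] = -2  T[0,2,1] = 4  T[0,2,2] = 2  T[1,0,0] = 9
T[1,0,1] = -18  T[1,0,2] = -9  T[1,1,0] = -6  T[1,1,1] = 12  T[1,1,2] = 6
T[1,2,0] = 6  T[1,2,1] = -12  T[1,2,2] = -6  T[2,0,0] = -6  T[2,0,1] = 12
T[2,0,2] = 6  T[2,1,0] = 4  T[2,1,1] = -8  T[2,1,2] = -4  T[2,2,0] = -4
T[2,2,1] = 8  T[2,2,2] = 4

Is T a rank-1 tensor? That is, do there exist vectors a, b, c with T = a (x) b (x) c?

Yes

The mode-1 fibre T[:,0,0] = [-3, 9, -6] gives a = [1, -3, 2] (primitive direction); the mode-2 fibre T[0,:,0] = [-3, 2, -2] gives b = [3, -2, 2]; then c[k] = T[0,0,k] / (a[0]·b[0]) = [-3, 6, 3] / 3 = [-1, 2, 1].
Expanding [1, -3, 2] (x) [3, -2, 2] (x) [-1, 2, 1] reproduces all 27 entries of T, so T = [1, -3, 2] (x) [3, -2, 2] (x) [-1, 2, 1] and rank(T) ≤ 1.
Equivalently every frontal slice T[:,:,k] is c[k] times the rank-1 matrix [1, -3, 2] (x) [3, -2, 2]. So T has rank 1 (it is nonzero).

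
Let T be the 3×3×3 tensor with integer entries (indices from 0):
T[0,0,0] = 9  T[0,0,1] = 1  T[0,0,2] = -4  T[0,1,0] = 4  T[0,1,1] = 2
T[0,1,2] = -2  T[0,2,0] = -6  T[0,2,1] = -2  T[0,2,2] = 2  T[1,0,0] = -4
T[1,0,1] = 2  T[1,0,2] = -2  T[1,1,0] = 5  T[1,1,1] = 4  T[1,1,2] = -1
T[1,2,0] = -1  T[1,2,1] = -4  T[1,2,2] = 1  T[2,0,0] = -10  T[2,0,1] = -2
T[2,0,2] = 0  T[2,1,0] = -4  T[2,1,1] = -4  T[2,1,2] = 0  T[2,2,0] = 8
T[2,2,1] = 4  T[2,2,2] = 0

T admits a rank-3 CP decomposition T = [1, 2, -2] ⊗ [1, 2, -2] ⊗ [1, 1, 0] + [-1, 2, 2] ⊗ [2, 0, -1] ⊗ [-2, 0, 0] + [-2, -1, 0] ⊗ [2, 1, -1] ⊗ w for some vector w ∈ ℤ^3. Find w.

w = [-1, 0, 1]

Subtract the known terms from T to get the rank-1 residual R = [-2, -1, 0] ⊗ [2, 1, -1] ⊗ w, so R[i,j,k] = a[i]·b[j]·w[k]. Pick indices with nonzero a[0]·b[0] = (-2)·(2) = -4. Only the fibre through (0,0,·) is needed: R[0,0,:] = T[0,0,:] − Σₗ aₗ[0]bₗ[0]cₗ = [9, 1, -4] − (1)·(1)·[1, 1, 0] − (-1)·(2)·[-2, 0, 0] = [4, 0, -4]. Then w[k] = R[0,0,k] / -4 for each k, giving w = [4, 0, -4] / -4 = [-1, 0, 1].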